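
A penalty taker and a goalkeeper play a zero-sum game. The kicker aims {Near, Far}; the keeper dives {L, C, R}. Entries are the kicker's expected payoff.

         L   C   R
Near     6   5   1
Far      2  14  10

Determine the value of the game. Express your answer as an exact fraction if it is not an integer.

Row minima: Near → 1, Far → 2; maximin = 2.
Column maxima: L → 6, C → 14, R → 10; minimax = 6.
2 ≠ 6, so there is no saddle point; optimal play is mixed.
C is strictly dominated by R (it gives the kicker strictly more in every row), so the keeper never plays it.
On the remaining 2×2 (Near, Far vs L, R):
Let the kicker play Near with probability p. Expected payoff against L: 6p + 2(1−p) = 4p + 2; against R: 1p + 10(1−p) = −9p + 10.
Setting these equal: 4p + 2 = −9p + 10 ⇒ 13p = 8 ⇒ p = 8/13, and the value is (4)·(8/13) + 2 = 58/13.
For the keeper: with q = P(L), equating Near's and Far's payoffs gives 5q + 1 = −8q + 10 ⇒ q = 9/13.

58/13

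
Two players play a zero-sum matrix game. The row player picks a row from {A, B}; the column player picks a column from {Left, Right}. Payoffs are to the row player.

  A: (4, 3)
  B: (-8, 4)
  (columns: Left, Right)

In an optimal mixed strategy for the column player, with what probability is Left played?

1/13

Row minima: A → 3, B → -8; maximin = 3.
Column maxima: Left → 4, Right → 4; minimax = 4.
3 ≠ 4, so there is no saddle point; optimal play is mixed.
Let the row player play A with probability p. Expected payoff against Left: 4p + (-8)(1−p) = 12p − 8; against Right: 3p + 4(1−p) = −p + 4.
Setting these equal: 12p − 8 = −p + 4 ⇒ 13p = 12 ⇒ p = 12/13, and the value is (12)·(12/13) − 8 = 40/13.
For the column player: with q = P(Left), equating A's and B's payoffs gives q + 3 = −12q + 4 ⇒ q = 1/13.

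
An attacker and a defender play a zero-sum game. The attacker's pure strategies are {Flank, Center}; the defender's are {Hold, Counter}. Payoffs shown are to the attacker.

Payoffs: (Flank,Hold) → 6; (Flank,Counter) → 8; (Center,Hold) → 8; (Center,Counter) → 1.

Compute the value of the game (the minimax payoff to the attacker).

58/9

Row minima: Flank → 6, Center → 1; maximin = 6.
Column maxima: Hold → 8, Counter → 8; minimax = 8.
6 ≠ 8, so there is no saddle point; optimal play is mixed.
Let the attacker play Flank with probability p. Expected payoff against Hold: 6p + 8(1−p) = −2p + 8; against Counter: 8p + 1(1−p) = 7p + 1.
Setting these equal: −2p + 8 = 7p + 1 ⇒ −9p = -7 ⇒ p = 7/9, and the value is (-2)·(7/9) + 8 = 58/9.
For the defender: with q = P(Hold), equating Flank's and Center's payoffs gives −2q + 8 = 7q + 1 ⇒ q = 7/9.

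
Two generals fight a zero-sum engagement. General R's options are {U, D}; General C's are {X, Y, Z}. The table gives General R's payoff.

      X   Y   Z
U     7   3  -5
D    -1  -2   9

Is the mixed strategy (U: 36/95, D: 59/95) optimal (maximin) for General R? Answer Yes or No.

Against X this mix gives (36/95)·7 + (59/95)·(-1) = 193/95.
Against Y this mix gives (36/95)·3 + (59/95)·(-2) = -2/19.
Against Z this mix gives (36/95)·(-5) + (59/95)·9 = 351/95.
General C will play Y, holding General R to -2/19. Shifting weight toward the row that does better against Y would raise this floor (the equalizing mix achieves 17/19 against both Y and Z), so the proposed strategy is not optimal.

No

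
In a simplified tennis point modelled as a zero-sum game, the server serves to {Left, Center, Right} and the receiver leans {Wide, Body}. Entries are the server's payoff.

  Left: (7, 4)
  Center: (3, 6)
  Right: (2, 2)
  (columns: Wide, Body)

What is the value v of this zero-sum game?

Row minima: Left → 4, Center → 3, Right → 2; maximin = 4.
Column maxima: Wide → 7, Body → 6; minimax = 6.
4 ≠ 6, so there is no saddle point; optimal play is mixed.
Right is strictly dominated by Left, so the server never plays it.
On the remaining 2×2 (Left, Center vs Wide, Body):
Let the server play Left with probability p. Expected payoff against Wide: 7p + 3(1−p) = 4p + 3; against Body: 4p + 6(1−p) = −2p + 6.
Setting these equal: 4p + 3 = −2p + 6 ⇒ 6p = 3 ⇒ p = 1/2, and the value is (4)·(1/2) + 3 = 5.
For the receiver: with q = P(Wide), equating Left's and Center's payoffs gives 3q + 4 = −3q + 6 ⇒ q = 1/3.

5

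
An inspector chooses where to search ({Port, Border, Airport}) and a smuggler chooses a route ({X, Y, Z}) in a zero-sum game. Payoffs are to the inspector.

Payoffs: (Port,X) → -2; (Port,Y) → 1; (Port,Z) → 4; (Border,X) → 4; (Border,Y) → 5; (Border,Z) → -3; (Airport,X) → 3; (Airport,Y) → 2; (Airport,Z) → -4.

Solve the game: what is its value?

Row minima: Port → -2, Border → -3, Airport → -4; maximin = -2.
Column maxima: X → 4, Y → 5, Z → 4; minimax = 4.
-2 ≠ 4, so there is no saddle point; optimal play is mixed.
Airport is strictly dominated by Border, so the inspector never plays it.
With Airport eliminated, Y is strictly dominated by X (it gives the inspector strictly more in every remaining row), so the smuggler never plays it.
On the remaining 2×2 (Port, Border vs X, Z):
Let the inspector play Port with probability p. Expected payoff against X: (-2)p + 4(1−p) = −6p + 4; against Z: 4p + (-3)(1−p) = 7p − 3.
Setting these equal: −6p + 4 = 7p − 3 ⇒ −13p = -7 ⇒ p = 7/13, and the value is (-6)·(7/13) + 4 = 10/13.
For the smuggler: with q = P(X), equating Port's and Border's payoffs gives −6q + 4 = 7q − 3 ⇒ q = 7/13.

10/13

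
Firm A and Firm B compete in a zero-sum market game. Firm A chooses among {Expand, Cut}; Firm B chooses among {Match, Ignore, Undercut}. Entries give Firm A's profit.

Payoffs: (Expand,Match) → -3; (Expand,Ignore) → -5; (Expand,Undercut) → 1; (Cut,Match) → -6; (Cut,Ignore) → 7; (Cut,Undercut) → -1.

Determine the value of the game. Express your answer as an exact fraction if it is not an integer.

-17/5

Row minima: Expand → -5, Cut → -6; maximin = -5.
Column maxima: Match → -3, Ignore → 7, Undercut → 1; minimax = -3.
-5 ≠ -3, so there is no saddle point; optimal play is mixed.
Undercut is strictly dominated by Match (it gives Firm A strictly more in every row), so Firm B never plays it.
On the remaining 2×2 (Expand, Cut vs Match, Ignore):
Let Firm A play Expand with probability p. Expected payoff against Match: (-3)p + (-6)(1−p) = 3p − 6; against Ignore: (-5)p + 7(1−p) = −12p + 7.
Setting these equal: 3p − 6 = −12p + 7 ⇒ 15p = 13 ⇒ p = 13/15, and the value is (3)·(13/15) − 6 = -17/5.
For Firm B: with q = P(Match), equating Expand's and Cut's payoffs gives 2q − 5 = −13q + 7 ⇒ q = 4/5.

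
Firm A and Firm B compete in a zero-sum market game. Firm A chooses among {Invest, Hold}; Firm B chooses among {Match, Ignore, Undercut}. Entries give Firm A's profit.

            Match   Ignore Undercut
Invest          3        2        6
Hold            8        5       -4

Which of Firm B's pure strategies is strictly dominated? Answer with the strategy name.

Ignore holds Firm A's payoff strictly below Match in every row: 2 < 3, 5 < 8.
So Match is strictly dominated for Firm B.

Match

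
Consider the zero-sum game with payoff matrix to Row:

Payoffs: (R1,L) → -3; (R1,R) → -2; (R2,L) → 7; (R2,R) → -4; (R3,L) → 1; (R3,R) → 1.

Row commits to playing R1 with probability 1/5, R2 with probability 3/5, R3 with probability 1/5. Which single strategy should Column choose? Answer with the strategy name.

If Column plays L, Row's expected payoff is (1/5)·(-3) + (3/5)·7 + (1/5)·1 = 19/5.
If Column plays R, Row's expected payoff is (1/5)·(-2) + (3/5)·(-4) + (1/5)·1 = -13/5.
Column minimizes Row's payoff; the smallest is -13/5, so the best response is R.

R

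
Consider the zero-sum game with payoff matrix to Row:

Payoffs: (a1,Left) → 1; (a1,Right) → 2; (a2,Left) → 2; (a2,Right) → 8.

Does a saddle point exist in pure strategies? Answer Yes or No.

Yes

Row minima: a1 → 1, a2 → 2; maximin = 2.
Column maxima: Left → 2, Right → 8; minimax = 2.
maximin = minimax = 2, so a saddle point exists.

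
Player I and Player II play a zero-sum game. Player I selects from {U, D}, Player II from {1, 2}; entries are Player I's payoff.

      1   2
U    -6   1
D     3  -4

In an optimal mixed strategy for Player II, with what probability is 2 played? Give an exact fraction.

9/14

Row minima: U → -6, D → -4; maximin = -4.
Column maxima: 1 → 3, 2 → 1; minimax = 1.
-4 ≠ 1, so there is no saddle point; optimal play is mixed.
Let Player I play U with probability p. Expected payoff against 1: (-6)p + 3(1−p) = −9p + 3; against 2: 1p + (-4)(1−p) = 5p − 4.
Setting these equal: −9p + 3 = 5p − 4 ⇒ −14p = -7 ⇒ p = 1/2, and the value is (-9)·(1/2) + 3 = -3/2.
For Player II: with q = P(1), equating U's and D's payoffs gives −7q + 1 = 7q − 4 ⇒ q = 5/14.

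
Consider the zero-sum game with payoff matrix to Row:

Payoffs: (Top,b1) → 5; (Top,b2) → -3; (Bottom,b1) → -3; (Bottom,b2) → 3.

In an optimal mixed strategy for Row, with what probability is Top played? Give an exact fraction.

Row minima: Top → -3, Bottom → -3; maximin = -3.
Column maxima: b1 → 5, b2 → 3; minimax = 3.
-3 ≠ 3, so there is no saddle point; optimal play is mixed.
Let Row play Top with probability p. Expected payoff against b1: 5p + (-3)(1−p) = 8p − 3; against b2: (-3)p + 3(1−p) = −6p + 3.
Setting these equal: 8p − 3 = −6p + 3 ⇒ 14p = 6 ⇒ p = 3/7, and the value is (8)·(3/7) − 3 = 3/7.
For Column: with q = P(b1), equating Top's and Bottom's payoffs gives 8q − 3 = −6q + 3 ⇒ q = 3/7.

3/7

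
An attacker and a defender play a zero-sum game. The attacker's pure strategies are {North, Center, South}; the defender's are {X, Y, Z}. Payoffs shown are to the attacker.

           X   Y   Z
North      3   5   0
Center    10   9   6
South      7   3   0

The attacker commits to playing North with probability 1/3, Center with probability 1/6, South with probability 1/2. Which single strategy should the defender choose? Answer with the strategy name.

Z

If the defender plays X, the attacker's expected payoff is (1/3)·3 + (1/6)·10 + (1/2)·7 = 37/6.
If the defender plays Y, the attacker's expected payoff is (1/3)·5 + (1/6)·9 + (1/2)·3 = 14/3.
If the defender plays Z, the attacker's expected payoff is (1/3)·0 + (1/6)·6 + (1/2)·0 = 1.
The defender minimizes the attacker's payoff; the smallest is 1, so the best response is Z.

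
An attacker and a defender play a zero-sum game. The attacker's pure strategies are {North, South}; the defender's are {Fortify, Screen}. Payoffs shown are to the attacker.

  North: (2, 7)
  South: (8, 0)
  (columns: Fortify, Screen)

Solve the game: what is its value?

56/13

Row minima: North → 2, South → 0; maximin = 2.
Column maxima: Fortify → 8, Screen → 7; minimax = 7.
2 ≠ 7, so there is no saddle point; optimal play is mixed.
Let the attacker play North with probability p. Expected payoff against Fortify: 2p + 8(1−p) = −6p + 8; against Screen: 7p + 0(1−p) = 7p.
Setting these equal: −6p + 8 = 7p ⇒ −13p = -8 ⇒ p = 8/13, and the value is (-6)·(8/13) + 8 = 56/13.
For the defender: with q = P(Fortify), equating North's and South's payoffs gives −5q + 7 = 8q ⇒ q = 7/13.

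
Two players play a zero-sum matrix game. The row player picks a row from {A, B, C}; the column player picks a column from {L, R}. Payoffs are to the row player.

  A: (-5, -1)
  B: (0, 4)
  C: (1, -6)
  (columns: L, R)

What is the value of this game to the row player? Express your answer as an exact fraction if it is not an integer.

Row minima: A → -5, B → 0, C → -6; maximin = 0.
Column maxima: L → 1, R → 4; minimax = 1.
0 ≠ 1, so there is no saddle point; optimal play is mixed.
A is strictly dominated by B, so the row player never plays it.
On the remaining 2×2 (B, C vs L, R):
Let the row player play B with probability p. Expected payoff against L: 0p + 1(1−p) = −p + 1; against R: 4p + (-6)(1−p) = 10p − 6.
Setting these equal: −p + 1 = 10p − 6 ⇒ −11p = -7 ⇒ p = 7/11, and the value is (-1)·(7/11) + 1 = 4/11.
For the column player: with q = P(L), equating B's and C's payoffs gives −4q + 4 = 7q − 6 ⇒ q = 10/11.

4/11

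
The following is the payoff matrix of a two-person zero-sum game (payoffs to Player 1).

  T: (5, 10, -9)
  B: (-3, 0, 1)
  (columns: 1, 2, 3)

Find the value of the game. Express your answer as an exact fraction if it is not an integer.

-11/9

Row minima: T → -9, B → -3; maximin = -3.
Column maxima: 1 → 5, 2 → 10, 3 → 1; minimax = 1.
-3 ≠ 1, so there is no saddle point; optimal play is mixed.
2 is strictly dominated by 1 (it gives Player 1 strictly more in every row), so Player 2 never plays it.
On the remaining 2×2 (T, B vs 1, 3):
Let Player 1 play T with probability p. Expected payoff against 1: 5p + (-3)(1−p) = 8p − 3; against 3: (-9)p + 1(1−p) = −10p + 1.
Setting these equal: 8p − 3 = −10p + 1 ⇒ 18p = 4 ⇒ p = 2/9, and the value is (8)·(2/9) − 3 = -11/9.
For Player 2: with q = P(1), equating T's and B's payoffs gives 14q − 9 = −4q + 1 ⇒ q = 5/9.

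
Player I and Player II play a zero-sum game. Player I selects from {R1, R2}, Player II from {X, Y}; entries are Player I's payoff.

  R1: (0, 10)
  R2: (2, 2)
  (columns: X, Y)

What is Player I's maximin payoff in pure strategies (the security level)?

2

Row minima: R1 → 0, R2 → 2.
The best of these is 2.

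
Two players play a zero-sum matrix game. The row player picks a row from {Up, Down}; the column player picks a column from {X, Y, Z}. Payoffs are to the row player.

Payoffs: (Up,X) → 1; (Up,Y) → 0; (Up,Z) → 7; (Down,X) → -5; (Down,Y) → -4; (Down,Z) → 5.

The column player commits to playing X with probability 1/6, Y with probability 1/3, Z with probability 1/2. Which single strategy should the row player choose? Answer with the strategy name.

Expected payoff of Up: (1/6)·1 + (1/3)·0 + (1/2)·7 = 11/3.
Expected payoff of Down: (1/6)·(-5) + (1/3)·(-4) + (1/2)·5 = 1/3.
The largest is 11/3, so the row player's best response is Up.

Up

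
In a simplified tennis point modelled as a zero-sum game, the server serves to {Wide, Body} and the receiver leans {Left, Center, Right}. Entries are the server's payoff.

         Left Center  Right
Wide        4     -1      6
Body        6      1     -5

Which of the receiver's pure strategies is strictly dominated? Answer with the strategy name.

Left

Center holds the server's payoff strictly below Left in every row: -1 < 4, 1 < 6.
So Left is strictly dominated for the receiver.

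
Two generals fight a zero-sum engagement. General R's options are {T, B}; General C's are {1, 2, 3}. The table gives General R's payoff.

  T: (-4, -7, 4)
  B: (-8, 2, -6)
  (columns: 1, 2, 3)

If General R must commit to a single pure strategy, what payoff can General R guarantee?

-7

Row minima: T → -7, B → -8.
The best of these is -7.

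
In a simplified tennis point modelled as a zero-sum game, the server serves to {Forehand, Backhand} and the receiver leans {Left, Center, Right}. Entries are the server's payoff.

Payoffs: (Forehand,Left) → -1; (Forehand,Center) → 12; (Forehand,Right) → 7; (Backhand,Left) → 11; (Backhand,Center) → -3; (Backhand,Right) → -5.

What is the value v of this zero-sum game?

Row minima: Forehand → -1, Backhand → -5; maximin = -1.
Column maxima: Left → 11, Center → 12, Right → 7; minimax = 7.
-1 ≠ 7, so there is no saddle point; optimal play is mixed.
Center is strictly dominated by Right (it gives the server strictly more in every row), so the receiver never plays it.
On the remaining 2×2 (Forehand, Backhand vs Left, Right):
Let the server play Forehand with probability p. Expected payoff against Left: (-1)p + 11(1−p) = −12p + 11; against Right: 7p + (-5)(1−p) = 12p − 5.
Setting these equal: −12p + 11 = 12p − 5 ⇒ −24p = -16 ⇒ p = 2/3, and the value is (-12)·(2/3) + 11 = 3.
For the receiver: with q = P(Left), equating Forehand's and Backhand's payoffs gives −8q + 7 = 16q − 5 ⇒ q = 1/2.

3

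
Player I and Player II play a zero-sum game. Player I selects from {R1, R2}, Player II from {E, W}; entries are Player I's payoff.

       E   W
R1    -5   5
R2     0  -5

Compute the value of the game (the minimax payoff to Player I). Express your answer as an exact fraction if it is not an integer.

Row minima: R1 → -5, R2 → -5; maximin = -5.
Column maxima: E → 0, W → 5; minimax = 0.
-5 ≠ 0, so there is no saddle point; optimal play is mixed.
Let Player I play R1 with probability p. Expected payoff against E: (-5)p + 0(1−p) = −5p; against W: 5p + (-5)(1−p) = 10p − 5.
Setting these equal: −5p = 10p − 5 ⇒ −15p = -5 ⇒ p = 1/3, and the value is (-5)·(1/3) = -5/3.
For Player II: with q = P(E), equating R1's and R2's payoffs gives −10q + 5 = 5q − 5 ⇒ q = 2/3.

-5/3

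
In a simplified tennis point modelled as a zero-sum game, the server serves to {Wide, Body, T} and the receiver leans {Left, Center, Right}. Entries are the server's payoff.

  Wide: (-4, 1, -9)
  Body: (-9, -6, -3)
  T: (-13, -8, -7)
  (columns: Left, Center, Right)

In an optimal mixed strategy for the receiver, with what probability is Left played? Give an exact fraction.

Row minima: Wide → -9, Body → -9, T → -13; maximin = -9.
Column maxima: Left → -4, Center → 1, Right → -3; minimax = -4.
-9 ≠ -4, so there is no saddle point; optimal play is mixed.
T is strictly dominated by Body, so the server never plays it.
Center is strictly dominated by Left (it gives the server strictly more in every row), so the receiver never plays it.
On the remaining 2×2 (Wide, Body vs Left, Right):
Let the server play Wide with probability p. Expected payoff against Left: (-4)p + (-9)(1−p) = 5p − 9; against Right: (-9)p + (-3)(1−p) = −6p − 3.
Setting these equal: 5p − 9 = −6p − 3 ⇒ 11p = 6 ⇒ p = 6/11, and the value is (5)·(6/11) − 9 = -69/11.
For the receiver: with q = P(Left), equating Wide's and Body's payoffs gives 5q − 9 = −6q − 3 ⇒ q = 6/11.

6/11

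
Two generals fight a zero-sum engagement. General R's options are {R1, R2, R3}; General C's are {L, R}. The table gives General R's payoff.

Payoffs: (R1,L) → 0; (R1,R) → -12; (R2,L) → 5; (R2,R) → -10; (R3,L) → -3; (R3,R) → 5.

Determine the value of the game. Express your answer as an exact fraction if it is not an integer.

-5/23

Row minima: R1 → -12, R2 → -10, R3 → -3; maximin = -3.
Column maxima: L → 5, R → 5; minimax = 5.
-3 ≠ 5, so there is no saddle point; optimal play is mixed.
R1 is strictly dominated by R2, so General R never plays it.
On the remaining 2×2 (R2, R3 vs L, R):
Let General R play R2 with probability p. Expected payoff against L: 5p + (-3)(1−p) = 8p − 3; against R: (-10)p + 5(1−p) = −15p + 5.
Setting these equal: 8p − 3 = −15p + 5 ⇒ 23p = 8 ⇒ p = 8/23, and the value is (8)·(8/23) − 3 = -5/23.
For General C: with q = P(L), equating R2's and R3's payoffs gives 15q − 10 = −8q + 5 ⇒ q = 15/23.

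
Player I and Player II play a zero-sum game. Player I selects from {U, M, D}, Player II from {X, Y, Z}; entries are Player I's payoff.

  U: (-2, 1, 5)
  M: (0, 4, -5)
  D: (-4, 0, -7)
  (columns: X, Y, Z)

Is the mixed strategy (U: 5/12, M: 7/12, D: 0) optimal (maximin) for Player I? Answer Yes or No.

Yes

Against X this mix gives (5/12)·(-2) + (7/12)·0 = -5/6.
Against Y this mix gives (5/12)·1 + (7/12)·4 = 11/4.
Against Z this mix gives (5/12)·5 + (7/12)·(-5) = -5/6.
All of Player II's active replies (X, Z) yield -5/6, and no column does worse for Player I. The mix makes Player II indifferent and guarantees -5/6, so it is optimal.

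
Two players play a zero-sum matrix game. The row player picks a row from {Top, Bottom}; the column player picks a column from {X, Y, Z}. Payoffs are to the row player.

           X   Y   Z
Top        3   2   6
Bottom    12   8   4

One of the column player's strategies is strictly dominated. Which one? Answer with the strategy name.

Y holds the row player's payoff strictly below X in every row: 2 < 3, 8 < 12.
So X is strictly dominated for the column player.

X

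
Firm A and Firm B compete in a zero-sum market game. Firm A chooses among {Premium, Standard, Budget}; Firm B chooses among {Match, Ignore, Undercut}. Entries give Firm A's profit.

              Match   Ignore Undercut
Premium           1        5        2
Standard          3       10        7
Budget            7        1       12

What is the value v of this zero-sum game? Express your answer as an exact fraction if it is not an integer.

67/13

Row minima: Premium → 1, Standard → 3, Budget → 1; maximin = 3.
Column maxima: Match → 7, Ignore → 10, Undercut → 12; minimax = 7.
3 ≠ 7, so there is no saddle point; optimal play is mixed.
Premium is strictly dominated by Standard, so Firm A never plays it.
Undercut is strictly dominated by Match (it gives Firm A strictly more in every row), so Firm B never plays it.
On the remaining 2×2 (Standard, Budget vs Match, Ignore):
Let Firm A play Standard with probability p. Expected payoff against Match: 3p + 7(1−p) = −4p + 7; against Ignore: 10p + 1(1−p) = 9p + 1.
Setting these equal: −4p + 7 = 9p + 1 ⇒ −13p = -6 ⇒ p = 6/13, and the value is (-4)·(6/13) + 7 = 67/13.
For Firm B: with q = P(Match), equating Standard's and Budget's payoffs gives −7q + 10 = 6q + 1 ⇒ q = 9/13.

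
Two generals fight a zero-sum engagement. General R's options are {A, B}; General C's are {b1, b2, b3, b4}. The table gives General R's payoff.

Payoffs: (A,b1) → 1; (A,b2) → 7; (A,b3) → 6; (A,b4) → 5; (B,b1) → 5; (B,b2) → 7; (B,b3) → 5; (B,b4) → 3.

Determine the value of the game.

Row minima: A → 1, B → 3; maximin = 3.
Column maxima: b1 → 5, b2 → 7, b3 → 6, b4 → 5; minimax = 5.
3 ≠ 5, so there is no saddle point; optimal play is mixed.
b2 is strictly dominated by b1 (it gives General R strictly more in every row), so General C never plays it.
b3 is strictly dominated by b4 (it gives General R strictly more in every row), so General C never plays it.
On the remaining 2×2 (A, B vs b1, b4):
Let General R play A with probability p. Expected payoff against b1: 1p + 5(1−p) = −4p + 5; against b4: 5p + 3(1−p) = 2p + 3.
Setting these equal: −4p + 5 = 2p + 3 ⇒ −6p = -2 ⇒ p = 1/3, and the value is (-4)·(1/3) + 5 = 11/3.
For General C: with q = P(b1), equating A's and B's payoffs gives −4q + 5 = 2q + 3 ⇒ q = 1/3.

11/3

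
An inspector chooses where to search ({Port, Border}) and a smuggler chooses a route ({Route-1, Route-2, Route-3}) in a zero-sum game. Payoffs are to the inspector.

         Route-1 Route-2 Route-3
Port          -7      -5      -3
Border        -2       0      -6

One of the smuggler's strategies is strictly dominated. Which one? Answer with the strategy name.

Route-1 holds the inspector's payoff strictly below Route-2 in every row: -7 < -5, -2 < 0.
So Route-2 is strictly dominated for the smuggler.

Route-2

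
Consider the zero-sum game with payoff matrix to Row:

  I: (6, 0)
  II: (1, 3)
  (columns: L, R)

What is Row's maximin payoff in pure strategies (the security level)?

1

Row minima: I → 0, II → 1.
The best of these is 1.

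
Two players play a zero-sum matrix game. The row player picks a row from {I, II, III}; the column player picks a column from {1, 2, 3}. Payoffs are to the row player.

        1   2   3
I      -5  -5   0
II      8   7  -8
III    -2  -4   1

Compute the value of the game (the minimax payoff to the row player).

-5/4

Row minima: I → -5, II → -8, III → -4; maximin = -4.
Column maxima: 1 → 8, 2 → 7, 3 → 1; minimax = 1.
-4 ≠ 1, so there is no saddle point; optimal play is mixed.
I is strictly dominated by III, so the row player never plays it.
With I eliminated, 1 is strictly dominated by 2 (it gives the row player strictly more in every remaining row), so the column player never plays it.
On the remaining 2×2 (II, III vs 2, 3):
Let the row player play II with probability p. Expected payoff against 2: 7p + (-4)(1−p) = 11p − 4; against 3: (-8)p + 1(1−p) = −9p + 1.
Setting these equal: 11p − 4 = −9p + 1 ⇒ 20p = 5 ⇒ p = 1/4, and the value is (11)·(1/4) − 4 = -5/4.
For the column player: with q = P(2), equating II's and III's payoffs gives 15q − 8 = −5q + 1 ⇒ q = 9/20.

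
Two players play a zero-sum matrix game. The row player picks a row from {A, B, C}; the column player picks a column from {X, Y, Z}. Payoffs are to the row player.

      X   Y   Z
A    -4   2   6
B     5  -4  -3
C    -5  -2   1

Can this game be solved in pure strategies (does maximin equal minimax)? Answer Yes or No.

Row minima: A → -4, B → -4, C → -5; maximin = -4.
Column maxima: X → 5, Y → 2, Z → 6; minimax = 2.
-4 ≠ 2, so no pure-strategy equilibrium exists.

No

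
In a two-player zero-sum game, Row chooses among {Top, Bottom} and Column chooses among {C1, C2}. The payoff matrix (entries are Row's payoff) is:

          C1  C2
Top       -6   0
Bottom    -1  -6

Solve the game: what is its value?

-36/11

Row minima: Top → -6, Bottom → -6; maximin = -6.
Column maxima: C1 → -1, C2 → 0; minimax = -1.
-6 ≠ -1, so there is no saddle point; optimal play is mixed.
Let Row play Top with probability p. Expected payoff against C1: (-6)p + (-1)(1−p) = −5p − 1; against C2: 0p + (-6)(1−p) = 6p − 6.
Setting these equal: −5p − 1 = 6p − 6 ⇒ −11p = -5 ⇒ p = 5/11, and the value is (-5)·(5/11) − 1 = -36/11.
For Column: with q = P(C1), equating Top's and Bottom's payoffs gives −6q = 5q − 6 ⇒ q = 6/11.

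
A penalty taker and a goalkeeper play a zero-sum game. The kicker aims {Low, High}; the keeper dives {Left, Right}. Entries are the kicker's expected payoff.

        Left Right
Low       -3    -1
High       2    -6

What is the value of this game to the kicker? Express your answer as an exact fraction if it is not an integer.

-2

Row minima: Low → -3, High → -6; maximin = -3.
Column maxima: Left → 2, Right → -1; minimax = -1.
-3 ≠ -1, so there is no saddle point; optimal play is mixed.
Let the kicker play Low with probability p. Expected payoff against Left: (-3)p + 2(1−p) = −5p + 2; against Right: (-1)p + (-6)(1−p) = 5p − 6.
Setting these equal: −5p + 2 = 5p − 6 ⇒ −10p = -8 ⇒ p = 4/5, and the value is (-5)·(4/5) + 2 = -2.
For the keeper: with q = P(Left), equating Low's and High's payoffs gives −2q − 1 = 8q − 6 ⇒ q = 1/2.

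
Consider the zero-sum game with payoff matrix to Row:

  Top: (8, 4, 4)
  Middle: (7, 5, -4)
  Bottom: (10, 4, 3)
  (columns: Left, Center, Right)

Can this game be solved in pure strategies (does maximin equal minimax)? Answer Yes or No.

Row minima: Top → 4, Middle → -4, Bottom → 3; maximin = 4.
Column maxima: Left → 10, Center → 5, Right → 4; minimax = 4.
maximin = minimax = 4, so a saddle point exists.

Yes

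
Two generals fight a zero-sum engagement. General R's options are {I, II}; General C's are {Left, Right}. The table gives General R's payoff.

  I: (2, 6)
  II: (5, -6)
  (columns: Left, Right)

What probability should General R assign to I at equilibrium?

Row minima: I → 2, II → -6; maximin = 2.
Column maxima: Left → 5, Right → 6; minimax = 5.
2 ≠ 5, so there is no saddle point; optimal play is mixed.
Let General R play I with probability p. Expected payoff against Left: 2p + 5(1−p) = −3p + 5; against Right: 6p + (-6)(1−p) = 12p − 6.
Setting these equal: −3p + 5 = 12p − 6 ⇒ −15p = -11 ⇒ p = 11/15, and the value is (-3)·(11/15) + 5 = 14/5.
For General C: with q = P(Left), equating I's and II's payoffs gives −4q + 6 = 11q − 6 ⇒ q = 4/5.

11/15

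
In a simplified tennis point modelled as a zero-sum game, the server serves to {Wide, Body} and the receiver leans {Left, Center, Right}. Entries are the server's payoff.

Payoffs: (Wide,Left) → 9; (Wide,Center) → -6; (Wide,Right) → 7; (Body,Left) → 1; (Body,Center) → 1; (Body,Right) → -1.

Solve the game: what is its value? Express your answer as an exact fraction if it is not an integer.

Row minima: Wide → -6, Body → -1; maximin = -1.
Column maxima: Left → 9, Center → 1, Right → 7; minimax = 1.
-1 ≠ 1, so there is no saddle point; optimal play is mixed.
Left is strictly dominated by Right (it gives the server strictly more in every row), so the receiver never plays it.
On the remaining 2×2 (Wide, Body vs Center, Right):
Let the server play Wide with probability p. Expected payoff against Center: (-6)p + 1(1−p) = −7p + 1; against Right: 7p + (-1)(1−p) = 8p − 1.
Setting these equal: −7p + 1 = 8p − 1 ⇒ −15p = -2 ⇒ p = 2/15, and the value is (-7)·(2/15) + 1 = 1/15.
For the receiver: with q = P(Center), equating Wide's and Body's payoffs gives −13q + 7 = 2q − 1 ⇒ q = 8/15.

1/15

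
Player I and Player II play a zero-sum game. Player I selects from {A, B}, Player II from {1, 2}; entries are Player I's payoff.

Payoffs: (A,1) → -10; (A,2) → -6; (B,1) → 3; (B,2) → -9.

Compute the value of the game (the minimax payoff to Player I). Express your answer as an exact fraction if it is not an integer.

Row minima: A → -10, B → -9; maximin = -9.
Column maxima: 1 → 3, 2 → -6; minimax = -6.
-9 ≠ -6, so there is no saddle point; optimal play is mixed.
Let Player I play A with probability p. Expected payoff against 1: (-10)p + 3(1−p) = −13p + 3; against 2: (-6)p + (-9)(1−p) = 3p − 9.
Setting these equal: −13p + 3 = 3p − 9 ⇒ −16p = -12 ⇒ p = 3/4, and the value is (-13)·(3/4) + 3 = -27/4.
For Player II: with q = P(1), equating A's and B's payoffs gives −4q − 6 = 12q − 9 ⇒ q = 3/16.

-27/4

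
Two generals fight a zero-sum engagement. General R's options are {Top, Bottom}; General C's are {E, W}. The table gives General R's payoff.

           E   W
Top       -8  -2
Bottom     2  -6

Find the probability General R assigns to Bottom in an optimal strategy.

Row minima: Top → -8, Bottom → -6; maximin = -6.
Column maxima: E → 2, W → -2; minimax = -2.
-6 ≠ -2, so there is no saddle point; optimal play is mixed.
Let General R play Top with probability p. Expected payoff against E: (-8)p + 2(1−p) = −10p + 2; against W: (-2)p + (-6)(1−p) = 4p − 6.
Setting these equal: −10p + 2 = 4p − 6 ⇒ −14p = -8 ⇒ p = 4/7, and the value is (-10)·(4/7) + 2 = -26/7.
For General C: with q = P(E), equating Top's and Bottom's payoffs gives −6q − 2 = 8q − 6 ⇒ q = 2/7.

3/7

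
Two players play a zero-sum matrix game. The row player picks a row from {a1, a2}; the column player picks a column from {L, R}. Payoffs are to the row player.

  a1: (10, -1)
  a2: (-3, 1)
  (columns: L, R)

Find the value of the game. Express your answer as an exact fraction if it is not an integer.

7/15

Row minima: a1 → -1, a2 → -3; maximin = -1.
Column maxima: L → 10, R → 1; minimax = 1.
-1 ≠ 1, so there is no saddle point; optimal play is mixed.
Let the row player play a1 with probability p. Expected payoff against L: 10p + (-3)(1−p) = 13p − 3; against R: (-1)p + 1(1−p) = −2p + 1.
Setting these equal: 13p − 3 = −2p + 1 ⇒ 15p = 4 ⇒ p = 4/15, and the value is (13)·(4/15) − 3 = 7/15.
For the column player: with q = P(L), equating a1's and a2's payoffs gives 11q − 1 = −4q + 1 ⇒ q = 2/15.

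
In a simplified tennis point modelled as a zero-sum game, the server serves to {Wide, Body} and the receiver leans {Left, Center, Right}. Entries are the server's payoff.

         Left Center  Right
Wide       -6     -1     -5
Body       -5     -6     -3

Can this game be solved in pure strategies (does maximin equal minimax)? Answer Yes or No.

Row minima: Wide → -6, Body → -6; maximin = -6.
Column maxima: Left → -5, Center → -1, Right → -3; minimax = -5.
-6 ≠ -5, so no pure-strategy equilibrium exists.

No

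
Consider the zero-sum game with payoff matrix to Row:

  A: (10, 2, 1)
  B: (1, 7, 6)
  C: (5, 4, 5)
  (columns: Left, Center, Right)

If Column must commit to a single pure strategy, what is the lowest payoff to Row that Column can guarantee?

6

Column maxima: Left → 10, Center → 7, Right → 6.
The smallest of these is 6.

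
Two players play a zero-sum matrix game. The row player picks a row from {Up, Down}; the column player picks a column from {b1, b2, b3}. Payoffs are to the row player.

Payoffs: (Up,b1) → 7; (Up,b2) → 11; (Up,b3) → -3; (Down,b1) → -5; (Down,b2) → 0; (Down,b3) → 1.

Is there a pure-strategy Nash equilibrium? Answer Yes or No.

Row minima: Up → -3, Down → -5; maximin = -3.
Column maxima: b1 → 7, b2 → 11, b3 → 1; minimax = 1.
-3 ≠ 1, so no pure-strategy equilibrium exists.

No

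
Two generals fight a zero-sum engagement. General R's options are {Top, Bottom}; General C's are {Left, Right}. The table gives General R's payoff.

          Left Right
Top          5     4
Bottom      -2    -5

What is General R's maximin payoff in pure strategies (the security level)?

Row minima: Top → 4, Bottom → -5.
The best of these is 4.

4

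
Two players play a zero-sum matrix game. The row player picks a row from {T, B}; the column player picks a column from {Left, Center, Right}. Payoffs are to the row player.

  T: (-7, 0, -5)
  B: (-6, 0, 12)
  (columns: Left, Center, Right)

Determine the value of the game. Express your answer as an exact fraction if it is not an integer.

-6

Row minima: T → -7, B → -6; maximin = -6.
Column maxima: Left → -6, Center → 0, Right → 12; minimax = -6.
Since maximin = minimax = -6, there is a saddle point and the value is -6.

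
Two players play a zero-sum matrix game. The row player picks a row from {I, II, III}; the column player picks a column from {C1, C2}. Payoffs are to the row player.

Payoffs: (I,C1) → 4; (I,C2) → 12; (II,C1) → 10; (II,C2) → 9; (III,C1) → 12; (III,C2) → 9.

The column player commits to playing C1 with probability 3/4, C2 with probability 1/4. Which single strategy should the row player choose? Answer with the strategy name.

III

Expected payoff of I: (3/4)·4 + (1/4)·12 = 6.
Expected payoff of II: (3/4)·10 + (1/4)·9 = 39/4.
Expected payoff of III: (3/4)·12 + (1/4)·9 = 45/4.
The largest is 45/4, so the row player's best response is III.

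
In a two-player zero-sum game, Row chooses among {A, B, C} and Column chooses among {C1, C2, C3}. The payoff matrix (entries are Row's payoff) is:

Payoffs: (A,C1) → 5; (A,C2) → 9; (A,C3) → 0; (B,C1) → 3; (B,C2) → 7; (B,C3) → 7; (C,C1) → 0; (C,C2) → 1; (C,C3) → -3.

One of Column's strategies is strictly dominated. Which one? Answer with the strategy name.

C1 holds Row's payoff strictly below C2 in every row: 5 < 9, 3 < 7, 0 < 1.
So C2 is strictly dominated for Column.

C2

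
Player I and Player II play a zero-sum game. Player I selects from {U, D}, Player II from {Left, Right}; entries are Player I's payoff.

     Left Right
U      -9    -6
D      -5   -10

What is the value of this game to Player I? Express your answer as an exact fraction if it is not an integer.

Row minima: U → -9, D → -10; maximin = -9.
Column maxima: Left → -5, Right → -6; minimax = -6.
-9 ≠ -6, so there is no saddle point; optimal play is mixed.
Let Player I play U with probability p. Expected payoff against Left: (-9)p + (-5)(1−p) = −4p − 5; against Right: (-6)p + (-10)(1−p) = 4p − 10.
Setting these equal: −4p − 5 = 4p − 10 ⇒ −8p = -5 ⇒ p = 5/8, and the value is (-4)·(5/8) − 5 = -15/2.
For Player II: with q = P(Left), equating U's and D's payoffs gives −3q − 6 = 5q − 10 ⇒ q = 1/2.

-15/2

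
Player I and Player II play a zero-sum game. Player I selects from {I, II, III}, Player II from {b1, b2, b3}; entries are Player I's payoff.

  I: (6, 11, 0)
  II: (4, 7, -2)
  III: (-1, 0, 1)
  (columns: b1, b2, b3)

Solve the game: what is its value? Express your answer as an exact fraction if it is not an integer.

Row minima: I → 0, II → -2, III → -1; maximin = 0.
Column maxima: b1 → 6, b2 → 11, b3 → 1; minimax = 1.
0 ≠ 1, so there is no saddle point; optimal play is mixed.
II is strictly dominated by I, so Player I never plays it.
b2 is strictly dominated by b1 (it gives Player I strictly more in every row), so Player II never plays it.
On the remaining 2×2 (I, III vs b1, b3):
Let Player I play I with probability p. Expected payoff against b1: 6p + (-1)(1−p) = 7p − 1; against b3: 0p + 1(1−p) = −p + 1.
Setting these equal: 7p − 1 = −p + 1 ⇒ 8p = 2 ⇒ p = 1/4, and the value is (7)·(1/4) − 1 = 3/4.
For Player II: with q = P(b1), equating I's and III's payoffs gives 6q = −2q + 1 ⇒ q = 1/8.

3/4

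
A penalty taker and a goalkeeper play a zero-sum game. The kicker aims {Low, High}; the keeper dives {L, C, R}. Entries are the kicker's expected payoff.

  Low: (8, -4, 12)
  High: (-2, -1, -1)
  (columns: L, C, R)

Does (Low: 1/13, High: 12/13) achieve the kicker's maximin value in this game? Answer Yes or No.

Yes

Against L this mix gives (1/13)·8 + (12/13)·(-2) = -16/13.
Against C this mix gives (1/13)·(-4) + (12/13)·(-1) = -16/13.
Against R this mix gives (1/13)·12 + (12/13)·(-1) = 0.
All of the keeper's active replies (L, C) yield -16/13, and no column does worse for the kicker. The mix makes the keeper indifferent and guarantees -16/13, so it is optimal.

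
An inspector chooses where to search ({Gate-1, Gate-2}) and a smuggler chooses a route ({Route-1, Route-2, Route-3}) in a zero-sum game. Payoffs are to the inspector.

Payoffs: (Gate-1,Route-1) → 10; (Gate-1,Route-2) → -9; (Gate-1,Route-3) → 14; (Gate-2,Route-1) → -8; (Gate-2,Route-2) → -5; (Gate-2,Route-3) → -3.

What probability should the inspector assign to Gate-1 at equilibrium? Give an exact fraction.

Row minima: Gate-1 → -9, Gate-2 → -8; maximin = -8.
Column maxima: Route-1 → 10, Route-2 → -5, Route-3 → 14; minimax = -5.
-8 ≠ -5, so there is no saddle point; optimal play is mixed.
Route-3 is strictly dominated by Route-1 (it gives the inspector strictly more in every row), so the smuggler never plays it.
On the remaining 2×2 (Gate-1, Gate-2 vs Route-1, Route-2):
Let the inspector play Gate-1 with probability p. Expected payoff against Route-1: 10p + (-8)(1−p) = 18p − 8; against Route-2: (-9)p + (-5)(1−p) = −4p − 5.
Setting these equal: 18p − 8 = −4p − 5 ⇒ 22p = 3 ⇒ p = 3/22, and the value is (18)·(3/22) − 8 = -61/11.
For the smuggler: with q = P(Route-1), equating Gate-1's and Gate-2's payoffs gives 19q − 9 = −3q − 5 ⇒ q = 2/11.

3/22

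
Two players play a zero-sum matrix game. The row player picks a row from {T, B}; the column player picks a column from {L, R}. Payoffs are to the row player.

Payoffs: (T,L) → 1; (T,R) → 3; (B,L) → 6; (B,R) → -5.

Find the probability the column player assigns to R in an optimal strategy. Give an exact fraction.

Row minima: T → 1, B → -5; maximin = 1.
Column maxima: L → 6, R → 3; minimax = 3.
1 ≠ 3, so there is no saddle point; optimal play is mixed.
Let the row player play T with probability p. Expected payoff against L: 1p + 6(1−p) = −5p + 6; against R: 3p + (-5)(1−p) = 8p − 5.
Setting these equal: −5p + 6 = 8p − 5 ⇒ −13p = -11 ⇒ p = 11/13, and the value is (-5)·(11/13) + 6 = 23/13.
For the column player: with q = P(L), equating T's and B's payoffs gives −2q + 3 = 11q − 5 ⇒ q = 8/13.

5/13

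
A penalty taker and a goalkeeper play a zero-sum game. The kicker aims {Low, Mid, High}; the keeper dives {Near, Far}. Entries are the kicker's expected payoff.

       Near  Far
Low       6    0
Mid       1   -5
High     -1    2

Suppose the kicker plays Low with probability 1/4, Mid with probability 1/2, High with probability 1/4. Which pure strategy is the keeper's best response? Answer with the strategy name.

If the keeper plays Near, the kicker's expected payoff is (1/4)·6 + (1/2)·1 + (1/4)·(-1) = 7/4.
If the keeper plays Far, the kicker's expected payoff is (1/4)·0 + (1/2)·(-5) + (1/4)·2 = -2.
The keeper minimizes the kicker's payoff; the smallest is -2, so the best response is Far.

Far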